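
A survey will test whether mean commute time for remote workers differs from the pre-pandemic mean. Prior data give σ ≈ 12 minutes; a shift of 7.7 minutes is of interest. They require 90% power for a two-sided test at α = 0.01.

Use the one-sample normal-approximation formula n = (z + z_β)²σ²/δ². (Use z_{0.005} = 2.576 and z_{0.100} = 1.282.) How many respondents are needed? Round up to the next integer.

n = 37

n = (z_{α/2} + z_β)² · σ² / δ²
  = (2.576 + 1.282)² · 12² / 7.7²
  = 14.8842 · 144 / 59.29
  = 36.15
Round up → n = 37.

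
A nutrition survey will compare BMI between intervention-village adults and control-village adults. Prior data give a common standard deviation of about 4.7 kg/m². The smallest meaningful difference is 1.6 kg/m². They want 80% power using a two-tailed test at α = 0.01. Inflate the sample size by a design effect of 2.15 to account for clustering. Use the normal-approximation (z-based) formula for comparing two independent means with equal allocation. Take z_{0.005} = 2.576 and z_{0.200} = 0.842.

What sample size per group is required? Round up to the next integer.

n = (z_{α/2} + z_β)² · (σ₁² + σ₂²) / δ²
  = (2.576 + 0.842)² · (2·4.7² = 44.18) / 1.6²
  = 11.6827 · 44.18 / 2.56
  = 201.62
Design effect: 2.15 × 201.62 = 433.48.
Round up → n = 434 per group.

n = 434 per group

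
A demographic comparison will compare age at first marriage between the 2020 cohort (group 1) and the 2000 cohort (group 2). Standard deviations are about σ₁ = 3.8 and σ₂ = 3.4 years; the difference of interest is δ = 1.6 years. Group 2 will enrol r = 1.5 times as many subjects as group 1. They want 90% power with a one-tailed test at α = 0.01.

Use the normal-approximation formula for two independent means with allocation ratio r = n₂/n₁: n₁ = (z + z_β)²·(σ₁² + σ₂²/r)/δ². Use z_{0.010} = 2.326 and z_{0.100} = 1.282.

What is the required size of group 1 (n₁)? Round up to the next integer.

n₁ = 113

n₁ = (z_α + z_β)² · (σ₁² + σ₂²/r) / δ²
   = (2.326 + 1.282)² · (3.8² + 3.4²/1.5) / 1.6²
   = 13.0177 · (14.44 + 7.7067) / 2.56
   = 13.0177 · 22.1467 / 2.56
   = 112.62
Round up → n₁ = 113; n₂ = r·n₁ = 1.5 × 113 = 170.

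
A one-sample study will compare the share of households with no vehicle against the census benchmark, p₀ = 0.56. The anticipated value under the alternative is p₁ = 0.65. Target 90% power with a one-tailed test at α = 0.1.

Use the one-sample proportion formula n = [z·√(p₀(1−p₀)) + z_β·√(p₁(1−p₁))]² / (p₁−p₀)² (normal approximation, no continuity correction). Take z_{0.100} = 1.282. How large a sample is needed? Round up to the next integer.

n = 193

n = [z_α·√(p₀q₀) + z_β·√(p₁q₁)]² / (p₁ − p₀)²
  = [1.282·√(0.56·0.44) + 1.282·√(0.65·0.35)]² / (0.09)²
  = [1.282·0.4964 + 1.282·0.4770]² / 0.0081
  = [1.2478]² / 0.0081
  = 192.24
Round up → n = 193.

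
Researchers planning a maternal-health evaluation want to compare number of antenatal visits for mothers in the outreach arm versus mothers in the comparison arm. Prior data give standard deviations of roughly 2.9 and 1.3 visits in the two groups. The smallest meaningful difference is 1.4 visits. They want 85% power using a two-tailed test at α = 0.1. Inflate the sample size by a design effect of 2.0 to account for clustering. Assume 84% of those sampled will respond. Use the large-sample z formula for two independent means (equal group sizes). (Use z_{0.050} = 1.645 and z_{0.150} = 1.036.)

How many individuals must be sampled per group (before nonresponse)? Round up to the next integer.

n = (z_{α/2} + z_β)² · (σ₁² + σ₂²) / δ²
  = (1.645 + 1.036)² · (2.9² + 1.3² = 10.1) / 1.4²
  = 7.1878 · 10.1 / 1.96
  = 37.04
Design effect: 2.0 × 37.04 = 74.08.
Adjust for 84% response: 74.08 / 0.84 = 88.19.
Round up → n = 89 per group.

n = 89 per group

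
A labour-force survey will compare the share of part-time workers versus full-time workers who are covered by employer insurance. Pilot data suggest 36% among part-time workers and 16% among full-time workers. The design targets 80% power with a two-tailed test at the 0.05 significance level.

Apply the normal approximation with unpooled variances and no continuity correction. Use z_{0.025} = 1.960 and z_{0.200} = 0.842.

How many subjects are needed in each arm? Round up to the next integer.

n = (z_{α/2} + z_β)² · [p₁(1−p₁) + p₂(1−p₂)] / (p₁ − p₂)²
  = (1.960 + 0.842)² · (0.36·0.64 + 0.16·0.84) / (0.20)²
  = (2.802)² · (0.2304 + 0.1344) / 0.0400
  = 7.8512 · 0.3648 / 0.0400
  = 71.60
Round up → n = 72 per group.

n = 72 per group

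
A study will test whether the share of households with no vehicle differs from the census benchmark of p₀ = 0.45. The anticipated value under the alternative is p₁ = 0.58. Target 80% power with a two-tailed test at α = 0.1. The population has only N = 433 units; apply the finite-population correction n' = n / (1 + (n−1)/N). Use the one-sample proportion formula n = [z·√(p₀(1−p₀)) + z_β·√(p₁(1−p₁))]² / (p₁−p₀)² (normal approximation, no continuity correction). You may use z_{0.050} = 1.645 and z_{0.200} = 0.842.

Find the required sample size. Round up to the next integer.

n = 75

n = [z_{α/2}·√(p₀q₀) + z_β·√(p₁q₁)]² / (p₁ − p₀)²
  = [1.645·√(0.45·0.55) + 0.842·√(0.58·0.42)]² / (0.13)²
  = [1.645·0.4975 + 0.842·0.4936]² / 0.0169
  = [1.2340]² / 0.0169
  = 90.10
Finite-population correction (N = 433): 90.10 / (1 + (90.10 − 1)/433) = 74.72.
Round up → n = 75.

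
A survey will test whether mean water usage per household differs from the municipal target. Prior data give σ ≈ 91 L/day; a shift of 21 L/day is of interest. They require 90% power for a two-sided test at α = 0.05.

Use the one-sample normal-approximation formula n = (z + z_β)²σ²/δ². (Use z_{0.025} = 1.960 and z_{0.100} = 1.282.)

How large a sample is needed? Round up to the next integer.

n = (z_{α/2} + z_β)² · σ² / δ²
  = (1.960 + 1.282)² · 91² / 21²
  = 10.5106 · 8281 / 441
  = 197.37
Round up → n = 198.

n = 198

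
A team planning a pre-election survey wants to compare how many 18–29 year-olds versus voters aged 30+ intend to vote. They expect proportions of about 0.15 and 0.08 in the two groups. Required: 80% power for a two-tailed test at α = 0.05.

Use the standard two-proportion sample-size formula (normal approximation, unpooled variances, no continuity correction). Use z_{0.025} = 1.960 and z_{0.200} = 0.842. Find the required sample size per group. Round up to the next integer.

n = 323 per group

n = (z_{α/2} + z_β)² · [p₁(1−p₁) + p₂(1−p₂)] / (p₁ − p₂)²
  = (1.960 + 0.842)² · (0.15·0.85 + 0.08·0.92) / (0.07)²
  = (2.802)² · (0.1275 + 0.0736) / 0.0049
  = 7.8512 · 0.2011 / 0.0049
  = 322.22
Round up → n = 323 per group.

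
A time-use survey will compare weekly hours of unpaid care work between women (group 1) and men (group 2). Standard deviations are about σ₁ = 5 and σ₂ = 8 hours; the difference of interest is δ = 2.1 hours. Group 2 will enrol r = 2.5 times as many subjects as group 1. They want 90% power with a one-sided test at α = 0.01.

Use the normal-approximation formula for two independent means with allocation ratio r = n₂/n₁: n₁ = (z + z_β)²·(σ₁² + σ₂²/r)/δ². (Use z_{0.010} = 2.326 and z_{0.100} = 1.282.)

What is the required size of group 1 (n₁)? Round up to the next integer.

n₁ = 150

n₁ = (z_α + z_β)² · (σ₁² + σ₂²/r) / δ²
   = (2.326 + 1.282)² · (5² + 8²/2.5) / 2.1²
   = 13.0177 · (25 + 25.6) / 4.41
   = 13.0177 · 50.6 / 4.41
   = 149.36
Round up → n₁ = 150; n₂ = r·n₁ = 2.5 × 150 = 375.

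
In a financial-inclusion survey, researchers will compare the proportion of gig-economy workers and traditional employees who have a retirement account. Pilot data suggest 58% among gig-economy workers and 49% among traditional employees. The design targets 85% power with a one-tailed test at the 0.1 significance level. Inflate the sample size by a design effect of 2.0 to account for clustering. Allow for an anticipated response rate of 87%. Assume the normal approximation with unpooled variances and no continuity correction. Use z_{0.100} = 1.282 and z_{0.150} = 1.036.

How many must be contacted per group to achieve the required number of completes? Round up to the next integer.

n = (z_α + z_β)² · [p₁(1−p₁) + p₂(1−p₂)] / (p₁ − p₂)²
  = (1.282 + 1.036)² · (0.58·0.42 + 0.49·0.51) / (0.09)²
  = (2.318)² · (0.2436 + 0.2499) / 0.0081
  = 5.3731 · 0.4935 / 0.0081
  = 327.36
Design effect: 2.0 × 327.36 = 654.73.
Adjust for 87% response: 654.73 / 0.87 = 752.56.
Round up → n = 753 per group.

n = 753 per group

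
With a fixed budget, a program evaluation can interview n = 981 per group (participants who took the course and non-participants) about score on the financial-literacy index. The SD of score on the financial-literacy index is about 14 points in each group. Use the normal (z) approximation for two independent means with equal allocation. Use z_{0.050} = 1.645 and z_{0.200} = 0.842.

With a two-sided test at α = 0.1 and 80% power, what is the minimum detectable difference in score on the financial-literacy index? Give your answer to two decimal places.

Minimum detectable difference ≈ 1.57 points

δ = (z_{α/2} + z_β) · √((σ₁²+σ₂²)/n)
  = (1.645 + 0.842) · √(392/981)
  = 2.487 · √0.39959
  = 2.487 · 0.6321
  = 1.5721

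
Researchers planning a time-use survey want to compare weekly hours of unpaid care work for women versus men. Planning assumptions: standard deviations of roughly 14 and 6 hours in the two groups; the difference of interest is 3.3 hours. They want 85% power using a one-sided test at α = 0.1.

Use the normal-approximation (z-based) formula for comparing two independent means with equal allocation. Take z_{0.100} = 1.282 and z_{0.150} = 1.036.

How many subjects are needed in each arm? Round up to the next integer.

n = 115 per group

n = (z_α + z_β)² · (σ₁² + σ₂²) / δ²
  = (1.282 + 1.036)² · (14² + 6² = 232) / 3.3²
  = 5.3731 · 232 / 10.89
  = 114.47
Round up → n = 115 per group.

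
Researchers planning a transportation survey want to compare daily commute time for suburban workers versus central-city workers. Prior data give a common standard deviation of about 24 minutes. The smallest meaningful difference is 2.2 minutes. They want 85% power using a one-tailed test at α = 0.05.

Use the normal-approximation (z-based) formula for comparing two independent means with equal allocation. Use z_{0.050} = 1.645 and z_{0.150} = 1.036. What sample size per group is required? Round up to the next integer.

n = 1711 per group

n = (z_α + z_β)² · (σ₁² + σ₂²) / δ²
  = (1.645 + 1.036)² · (2·24² = 1152) / 2.2²
  = 7.1878 · 1152 / 4.84
  = 1710.81
Round up → n = 1711 per group.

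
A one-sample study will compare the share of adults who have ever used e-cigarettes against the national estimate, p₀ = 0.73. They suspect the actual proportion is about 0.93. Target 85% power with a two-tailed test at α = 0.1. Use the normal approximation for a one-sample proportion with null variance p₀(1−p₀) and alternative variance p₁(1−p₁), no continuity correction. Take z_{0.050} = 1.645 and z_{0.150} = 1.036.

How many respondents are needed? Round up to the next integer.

n = 25

n = [z_{α/2}·√(p₀q₀) + z_β·√(p₁q₁)]² / (p₁ − p₀)²
  = [1.645·√(0.73·0.27) + 1.036·√(0.93·0.07)]² / (0.20)²
  = [1.645·0.4440 + 1.036·0.2551]² / 0.0400
  = [0.9946]² / 0.0400
  = 24.73
Round up → n = 25.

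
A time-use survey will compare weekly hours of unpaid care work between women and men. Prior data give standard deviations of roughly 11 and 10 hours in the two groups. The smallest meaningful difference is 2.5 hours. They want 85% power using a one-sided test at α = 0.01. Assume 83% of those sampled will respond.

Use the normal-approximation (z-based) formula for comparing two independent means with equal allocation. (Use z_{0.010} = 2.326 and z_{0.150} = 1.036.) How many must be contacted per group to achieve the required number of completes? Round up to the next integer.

n = 482 per group

n = (z_α + z_β)² · (σ₁² + σ₂²) / δ²
  = (2.326 + 1.036)² · (11² + 10² = 221) / 2.5²
  = 11.3030 · 221 / 6.25
  = 399.68
Adjust for 83% response: 399.68 / 0.83 = 481.54.
Round up → n = 482 per group.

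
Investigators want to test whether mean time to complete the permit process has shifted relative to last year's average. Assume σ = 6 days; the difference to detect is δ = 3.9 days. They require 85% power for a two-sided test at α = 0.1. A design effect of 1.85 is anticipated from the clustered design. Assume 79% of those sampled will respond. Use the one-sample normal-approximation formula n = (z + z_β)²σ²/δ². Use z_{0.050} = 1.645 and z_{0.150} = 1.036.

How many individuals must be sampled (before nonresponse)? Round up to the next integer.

n = 40

n = (z_{α/2} + z_β)² · σ² / δ²
  = (1.645 + 1.036)² · 6² / 3.9²
  = 7.1878 · 36 / 15.21
  = 17.01
Design effect: 1.85 × 17.01 = 31.47.
Adjust for 79% response: 31.47 / 0.79 = 39.84.
Round up → n = 40.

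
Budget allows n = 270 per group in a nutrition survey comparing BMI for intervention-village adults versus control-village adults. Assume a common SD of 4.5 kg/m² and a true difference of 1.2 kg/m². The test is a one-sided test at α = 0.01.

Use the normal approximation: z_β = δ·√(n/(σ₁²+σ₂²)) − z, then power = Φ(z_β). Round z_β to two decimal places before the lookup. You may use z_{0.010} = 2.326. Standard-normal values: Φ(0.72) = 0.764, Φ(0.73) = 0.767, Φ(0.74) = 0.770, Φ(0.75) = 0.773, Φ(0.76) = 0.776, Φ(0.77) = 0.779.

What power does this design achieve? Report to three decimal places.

z_β = δ·√(n/(σ₁²+σ₂²)) − z_α
    = 1.2 · √(270/40.5) − 2.326
    = 1.2 · 2.58199 − 2.326
    = 3.0984 − 2.326 = 0.7724 → 0.77
Power = Φ(0.77) = 0.779.

Power ≈ 0.779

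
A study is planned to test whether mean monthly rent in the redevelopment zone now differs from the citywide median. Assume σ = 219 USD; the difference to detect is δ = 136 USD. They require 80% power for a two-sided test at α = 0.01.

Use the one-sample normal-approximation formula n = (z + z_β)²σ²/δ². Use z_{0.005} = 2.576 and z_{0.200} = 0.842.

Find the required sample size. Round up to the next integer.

n = 31

n = (z_{α/2} + z_β)² · σ² / δ²
  = (2.576 + 0.842)² · 219² / 136²
  = 11.6827 · 47961 / 18496
  = 30.29
Round up → n = 31.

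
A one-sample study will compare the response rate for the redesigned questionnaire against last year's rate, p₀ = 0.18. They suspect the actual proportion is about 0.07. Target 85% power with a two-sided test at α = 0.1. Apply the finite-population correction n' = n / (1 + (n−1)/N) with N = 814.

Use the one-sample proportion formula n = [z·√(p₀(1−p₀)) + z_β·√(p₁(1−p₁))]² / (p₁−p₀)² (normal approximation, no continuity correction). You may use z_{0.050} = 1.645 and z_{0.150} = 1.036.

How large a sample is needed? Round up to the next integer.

n = [z_{α/2}·√(p₀q₀) + z_β·√(p₁q₁)]² / (p₁ − p₀)²
  = [1.645·√(0.18·0.82) + 1.036·√(0.07·0.93)]² / (-0.11)²
  = [1.645·0.3842 + 1.036·0.2551]² / 0.0121
  = [0.8963]² / 0.0121
  = 66.40
Finite-population correction (N = 814): 66.40 / (1 + (66.40 − 1)/814) = 61.46.
Round up → n = 62.

n = 62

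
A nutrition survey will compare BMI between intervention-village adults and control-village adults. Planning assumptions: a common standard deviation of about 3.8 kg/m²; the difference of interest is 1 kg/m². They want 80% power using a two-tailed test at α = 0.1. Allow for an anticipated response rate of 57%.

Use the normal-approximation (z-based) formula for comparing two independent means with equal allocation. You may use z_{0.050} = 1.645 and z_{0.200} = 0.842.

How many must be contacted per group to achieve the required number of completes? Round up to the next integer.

n = (z_{α/2} + z_β)² · (σ₁² + σ₂²) / δ²
  = (1.645 + 0.842)² · (2·3.8² = 28.88) / 1²
  = 6.1852 · 28.88 / 1
  = 178.63
Adjust for 57% response: 178.63 / 0.57 = 313.38.
Round up → n = 314 per group.

n = 314 per group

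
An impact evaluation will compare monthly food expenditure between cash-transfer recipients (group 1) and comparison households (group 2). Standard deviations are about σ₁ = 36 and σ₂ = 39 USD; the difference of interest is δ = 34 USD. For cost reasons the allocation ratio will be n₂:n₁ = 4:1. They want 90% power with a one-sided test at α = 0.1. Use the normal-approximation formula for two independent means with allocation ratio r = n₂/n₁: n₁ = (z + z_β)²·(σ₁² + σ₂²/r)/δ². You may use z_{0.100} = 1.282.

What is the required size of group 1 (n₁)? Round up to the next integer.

n₁ = 10

n₁ = (z_α + z_β)² · (σ₁² + σ₂²/r) / δ²
   = (1.282 + 1.282)² · (36² + 39²/4) / 34²
   = 6.5741 · (1296 + 380.25) / 1156
   = 6.5741 · 1676.2 / 1156
   = 9.53
Round up → n₁ = 10; n₂ = r·n₁ = 4 × 10 = 40.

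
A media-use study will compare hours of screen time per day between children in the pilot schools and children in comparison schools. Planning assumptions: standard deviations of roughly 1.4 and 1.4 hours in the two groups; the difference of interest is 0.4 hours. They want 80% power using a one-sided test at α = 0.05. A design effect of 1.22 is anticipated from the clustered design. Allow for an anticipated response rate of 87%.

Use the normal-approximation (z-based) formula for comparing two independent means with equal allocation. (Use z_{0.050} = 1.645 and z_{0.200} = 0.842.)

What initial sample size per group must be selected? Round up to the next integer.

n = (z_α + z_β)² · (σ₁² + σ₂²) / δ²
  = (1.645 + 0.842)² · (1.4² + 1.4² = 3.92) / 0.4²
  = 6.1852 · 3.92 / 0.16
  = 151.54
Design effect: 1.22 × 151.54 = 184.87.
Adjust for 87% response: 184.87 / 0.87 = 212.50.
Round up → n = 213 per group.

n = 213 per group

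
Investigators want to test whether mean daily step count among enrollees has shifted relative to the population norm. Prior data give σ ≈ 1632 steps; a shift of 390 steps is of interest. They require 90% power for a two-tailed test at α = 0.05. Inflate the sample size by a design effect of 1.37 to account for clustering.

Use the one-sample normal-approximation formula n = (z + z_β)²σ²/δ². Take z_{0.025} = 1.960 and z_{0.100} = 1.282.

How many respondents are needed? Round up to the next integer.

n = 253

n = (z_{α/2} + z_β)² · σ² / δ²
  = (1.960 + 1.282)² · 1632² / 390²
  = 10.5106 · 2663424 / 152100
  = 184.05
Design effect: 1.37 × 184.05 = 252.15.
Round up → n = 253.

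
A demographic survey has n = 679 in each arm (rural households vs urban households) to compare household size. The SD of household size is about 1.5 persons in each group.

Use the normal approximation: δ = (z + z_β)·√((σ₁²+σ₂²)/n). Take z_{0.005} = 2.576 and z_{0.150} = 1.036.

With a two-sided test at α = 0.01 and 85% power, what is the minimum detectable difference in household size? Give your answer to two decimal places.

δ = (z_{α/2} + z_β) · √((σ₁²+σ₂²)/n)
  = (2.576 + 1.036) · √(4.5/679)
  = 3.612 · √0.00663
  = 3.612 · 0.0814
  = 0.2940

Minimum detectable difference ≈ 0.29 persons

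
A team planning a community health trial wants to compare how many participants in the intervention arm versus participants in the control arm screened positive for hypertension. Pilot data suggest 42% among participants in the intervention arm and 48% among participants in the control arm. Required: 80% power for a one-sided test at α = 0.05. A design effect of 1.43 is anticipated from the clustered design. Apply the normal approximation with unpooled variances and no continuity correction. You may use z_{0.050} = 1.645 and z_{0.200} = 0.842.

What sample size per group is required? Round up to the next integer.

n = 1212 per group

n = (z_α + z_β)² · [p₁(1−p₁) + p₂(1−p₂)] / (p₁ − p₂)²
  = (1.645 + 0.842)² · (0.42·0.58 + 0.48·0.52) / (-0.06)²
  = (2.487)² · (0.2436 + 0.2496) / 0.0036
  = 6.1852 · 0.4932 / 0.0036
  = 847.37
Design effect: 1.43 × 847.37 = 1211.74.
Round up → n = 1212 per group.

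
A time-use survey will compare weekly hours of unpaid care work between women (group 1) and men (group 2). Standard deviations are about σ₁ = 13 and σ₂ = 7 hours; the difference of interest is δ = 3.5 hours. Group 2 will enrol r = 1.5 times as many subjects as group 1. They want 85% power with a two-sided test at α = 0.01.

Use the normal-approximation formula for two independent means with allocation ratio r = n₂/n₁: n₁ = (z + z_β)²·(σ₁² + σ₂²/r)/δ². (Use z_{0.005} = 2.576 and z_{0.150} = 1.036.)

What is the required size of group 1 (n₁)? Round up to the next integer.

n₁ = 215

n₁ = (z_{α/2} + z_β)² · (σ₁² + σ₂²/r) / δ²
   = (2.576 + 1.036)² · (13² + 7²/1.5) / 3.5²
   = 13.0465 · (169 + 32.6667) / 12.25
   = 13.0465 · 201.6667 / 12.25
   = 214.78
Round up → n₁ = 215; n₂ = r·n₁ = 1.5 × 215 = 323.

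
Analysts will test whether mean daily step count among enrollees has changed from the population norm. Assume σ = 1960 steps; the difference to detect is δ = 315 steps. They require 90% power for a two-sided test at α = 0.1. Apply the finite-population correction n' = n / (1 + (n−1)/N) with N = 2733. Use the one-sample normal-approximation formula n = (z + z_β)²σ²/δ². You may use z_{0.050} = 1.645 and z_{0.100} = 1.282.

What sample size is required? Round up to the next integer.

n = (z_{α/2} + z_β)² · σ² / δ²
  = (1.645 + 1.282)² · 1960² / 315²
  = 8.5673 · 3841600 / 99225
  = 331.69
Finite-population correction (N = 2733): 331.69 / (1 + (331.69 − 1)/2733) = 295.89.
Round up → n = 296.

n = 296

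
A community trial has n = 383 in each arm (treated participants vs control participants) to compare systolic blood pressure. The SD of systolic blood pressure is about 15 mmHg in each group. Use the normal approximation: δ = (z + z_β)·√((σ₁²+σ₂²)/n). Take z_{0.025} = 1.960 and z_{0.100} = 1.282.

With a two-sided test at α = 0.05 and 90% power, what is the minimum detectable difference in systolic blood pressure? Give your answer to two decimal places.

δ = (z_{α/2} + z_β) · √((σ₁²+σ₂²)/n)
  = (1.960 + 1.282) · √(450/383)
  = 3.242 · √1.1749
  = 3.242 · 1.0839
  = 3.5141

Minimum detectable difference ≈ 3.51 mmHg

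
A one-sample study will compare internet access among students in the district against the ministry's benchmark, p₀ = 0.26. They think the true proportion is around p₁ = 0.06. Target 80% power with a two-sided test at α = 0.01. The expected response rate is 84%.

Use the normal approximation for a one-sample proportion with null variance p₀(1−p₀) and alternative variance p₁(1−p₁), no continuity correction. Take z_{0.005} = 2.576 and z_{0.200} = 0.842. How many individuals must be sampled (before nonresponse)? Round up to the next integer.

n = [z_{α/2}·√(p₀q₀) + z_β·√(p₁q₁)]² / (p₁ − p₀)²
  = [2.576·√(0.26·0.74) + 0.842·√(0.06·0.94)]² / (-0.20)²
  = [2.576·0.4386 + 0.842·0.2375]² / 0.0400
  = [1.3299]² / 0.0400
  = 44.21
Adjust for 84% response: 44.21 / 0.84 = 52.64.
Round up → n = 53.

n = 53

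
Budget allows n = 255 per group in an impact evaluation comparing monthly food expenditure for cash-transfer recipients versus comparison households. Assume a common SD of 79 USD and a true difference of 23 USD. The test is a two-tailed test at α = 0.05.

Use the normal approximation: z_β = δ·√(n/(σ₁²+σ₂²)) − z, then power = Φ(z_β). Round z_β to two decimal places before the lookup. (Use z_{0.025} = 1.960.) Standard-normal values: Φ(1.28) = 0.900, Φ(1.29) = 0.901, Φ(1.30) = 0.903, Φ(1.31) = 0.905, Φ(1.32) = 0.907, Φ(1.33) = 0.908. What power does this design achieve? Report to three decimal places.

Power ≈ 0.908

z_β = δ·√(n/(σ₁²+σ₂²)) − z_{α/2}
    = 23 · √(255/12482) − 1.960
    = 23 · 0.14293 − 1.960
    = 3.2874 − 1.960 = 1.3274 → 1.33
Power = Φ(1.33) = 0.908.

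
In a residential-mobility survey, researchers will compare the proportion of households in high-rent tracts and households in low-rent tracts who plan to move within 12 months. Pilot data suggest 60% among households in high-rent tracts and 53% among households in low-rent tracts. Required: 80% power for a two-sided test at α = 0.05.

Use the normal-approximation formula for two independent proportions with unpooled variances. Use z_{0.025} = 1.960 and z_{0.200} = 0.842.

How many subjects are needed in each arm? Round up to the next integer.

n = (z_{α/2} + z_β)² · [p₁(1−p₁) + p₂(1−p₂)] / (p₁ − p₂)²
  = (1.960 + 0.842)² · (0.60·0.40 + 0.53·0.47) / (0.07)²
  = (2.802)² · (0.2400 + 0.2491) / 0.0049
  = 7.8512 · 0.4891 / 0.0049
  = 783.68
Round up → n = 784 per group.

n = 784 per group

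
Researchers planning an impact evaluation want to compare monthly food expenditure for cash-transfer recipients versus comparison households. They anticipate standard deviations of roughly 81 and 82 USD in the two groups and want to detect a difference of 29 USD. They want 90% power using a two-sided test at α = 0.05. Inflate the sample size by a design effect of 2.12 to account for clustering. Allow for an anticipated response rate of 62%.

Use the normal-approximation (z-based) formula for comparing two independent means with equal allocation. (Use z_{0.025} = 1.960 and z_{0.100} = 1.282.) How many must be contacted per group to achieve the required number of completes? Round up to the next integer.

n = (z_{α/2} + z_β)² · (σ₁² + σ₂²) / δ²
  = (1.960 + 1.282)² · (81² + 82² = 13285) / 29²
  = 10.5106 · 13285 / 841
  = 166.03
Design effect: 2.12 × 166.03 = 351.99.
Adjust for 62% response: 351.99 / 0.62 = 567.72.
Round up → n = 568 per group.

n = 568 per group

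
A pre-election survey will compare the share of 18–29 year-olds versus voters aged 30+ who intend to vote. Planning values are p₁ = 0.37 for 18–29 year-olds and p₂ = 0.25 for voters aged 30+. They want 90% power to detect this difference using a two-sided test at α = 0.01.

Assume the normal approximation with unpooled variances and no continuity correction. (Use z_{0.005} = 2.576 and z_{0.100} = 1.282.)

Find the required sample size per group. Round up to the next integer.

n = 435 per group

n = (z_{α/2} + z_β)² · [p₁(1−p₁) + p₂(1−p₂)] / (p₁ − p₂)²
  = (2.576 + 1.282)² · (0.37·0.63 + 0.25·0.75) / (0.12)²
  = (3.858)² · (0.2331 + 0.1875) / 0.0144
  = 14.8842 · 0.4206 / 0.0144
  = 434.74
Round up → n = 435 per group.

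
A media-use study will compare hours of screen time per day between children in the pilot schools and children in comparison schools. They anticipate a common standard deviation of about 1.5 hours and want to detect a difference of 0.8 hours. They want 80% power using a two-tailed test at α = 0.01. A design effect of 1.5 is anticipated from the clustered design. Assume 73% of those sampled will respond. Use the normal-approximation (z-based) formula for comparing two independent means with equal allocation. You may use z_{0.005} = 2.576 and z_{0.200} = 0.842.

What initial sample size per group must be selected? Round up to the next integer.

n = 169 per group

n = (z_{α/2} + z_β)² · (σ₁² + σ₂²) / δ²
  = (2.576 + 0.842)² · (2·1.5² = 4.5) / 0.8²
  = 11.6827 · 4.5 / 0.64
  = 82.14
Design effect: 1.5 × 82.14 = 123.22.
Adjust for 73% response: 123.22 / 0.73 = 168.79.
Round up → n = 169 per group.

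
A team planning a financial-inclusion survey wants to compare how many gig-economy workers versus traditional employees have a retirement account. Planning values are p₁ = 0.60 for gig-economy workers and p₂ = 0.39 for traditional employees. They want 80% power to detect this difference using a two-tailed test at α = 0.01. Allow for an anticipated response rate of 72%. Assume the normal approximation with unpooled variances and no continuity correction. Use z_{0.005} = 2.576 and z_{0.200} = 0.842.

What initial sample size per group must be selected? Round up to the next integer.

n = 176 per group

n = (z_{α/2} + z_β)² · [p₁(1−p₁) + p₂(1−p₂)] / (p₁ − p₂)²
  = (2.576 + 0.842)² · (0.60·0.40 + 0.39·0.61) / (0.21)²
  = (3.418)² · (0.2400 + 0.2379) / 0.0441
  = 11.6827 · 0.4779 / 0.0441
  = 126.60
Adjust for 72% response: 126.60 / 0.72 = 175.84.
Round up → n = 176 per group.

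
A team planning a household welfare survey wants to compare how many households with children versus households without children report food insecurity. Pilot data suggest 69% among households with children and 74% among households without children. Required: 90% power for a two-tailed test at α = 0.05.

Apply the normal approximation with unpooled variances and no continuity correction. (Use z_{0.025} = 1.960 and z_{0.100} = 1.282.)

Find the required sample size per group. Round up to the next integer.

n = (z_{α/2} + z_β)² · [p₁(1−p₁) + p₂(1−p₂)] / (p₁ − p₂)²
  = (1.960 + 1.282)² · (0.69·0.31 + 0.74·0.26) / (-0.05)²
  = (3.242)² · (0.2139 + 0.1924) / 0.0025
  = 10.5106 · 0.4063 / 0.0025
  = 1708.18
Round up → n = 1709 per group.

n = 1709 per group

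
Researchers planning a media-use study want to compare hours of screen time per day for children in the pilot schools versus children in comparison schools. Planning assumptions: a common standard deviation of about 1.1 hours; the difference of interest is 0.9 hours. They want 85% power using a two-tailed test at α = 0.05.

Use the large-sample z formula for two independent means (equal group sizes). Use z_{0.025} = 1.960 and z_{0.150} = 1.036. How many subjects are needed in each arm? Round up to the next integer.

n = 27 per group

n = (z_{α/2} + z_β)² · (σ₁² + σ₂²) / δ²
  = (1.960 + 1.036)² · (2·1.1² = 2.42) / 0.9²
  = 8.9760 · 2.42 / 0.81
  = 26.82
Round up → n = 27 per group.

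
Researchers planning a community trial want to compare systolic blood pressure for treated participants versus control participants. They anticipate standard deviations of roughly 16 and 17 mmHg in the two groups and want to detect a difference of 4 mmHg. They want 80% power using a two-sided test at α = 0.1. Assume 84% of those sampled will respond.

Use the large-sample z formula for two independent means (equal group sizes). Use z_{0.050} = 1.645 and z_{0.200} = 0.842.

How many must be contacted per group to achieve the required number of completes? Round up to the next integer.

n = 251 per group

n = (z_{α/2} + z_β)² · (σ₁² + σ₂²) / δ²
  = (1.645 + 0.842)² · (16² + 17² = 545) / 4²
  = 6.1852 · 545 / 16
  = 210.68
Adjust for 84% response: 210.68 / 0.84 = 250.81.
Round up → n = 251 per group.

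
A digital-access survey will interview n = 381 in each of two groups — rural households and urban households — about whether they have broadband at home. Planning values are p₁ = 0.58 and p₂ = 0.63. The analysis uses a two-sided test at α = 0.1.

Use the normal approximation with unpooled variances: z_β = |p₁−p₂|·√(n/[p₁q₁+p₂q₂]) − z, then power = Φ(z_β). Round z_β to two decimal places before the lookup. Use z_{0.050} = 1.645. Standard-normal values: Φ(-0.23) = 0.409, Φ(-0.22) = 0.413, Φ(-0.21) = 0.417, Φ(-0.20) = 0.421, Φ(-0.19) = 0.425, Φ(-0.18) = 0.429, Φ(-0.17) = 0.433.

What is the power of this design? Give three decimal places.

z_β = |p₁−p₂|·√(n/[p₁q₁+p₂q₂]) − z_{α/2}
    = 0.05 · √(381/0.4767) − 1.645
    = 0.05 · 28.2709 − 1.645
    = 1.4135 − 1.645 = -0.2315 → -0.23
Power = Φ(-0.23) = 0.409.

Power ≈ 0.409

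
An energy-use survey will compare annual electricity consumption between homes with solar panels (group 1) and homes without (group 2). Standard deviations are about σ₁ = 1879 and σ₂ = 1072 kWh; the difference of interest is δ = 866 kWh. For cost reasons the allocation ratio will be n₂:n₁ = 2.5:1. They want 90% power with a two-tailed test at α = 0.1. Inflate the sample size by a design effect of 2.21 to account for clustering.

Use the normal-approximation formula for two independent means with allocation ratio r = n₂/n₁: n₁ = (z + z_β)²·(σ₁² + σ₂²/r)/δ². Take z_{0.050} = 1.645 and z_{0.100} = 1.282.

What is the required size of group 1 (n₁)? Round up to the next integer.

n₁ = (z_{α/2} + z_β)² · (σ₁² + σ₂²/r) / δ²
   = (1.645 + 1.282)² · (1879² + 1072²/2.5) / 866²
   = 8.5673 · (3530641 + 459673.6) / 749956
   = 8.5673 · 3990314.6 / 749956
   = 45.58
Design effect: 2.21 × 45.58 = 100.74.
Round up → n₁ = 101; n₂ = r·n₁ = 2.5 × 101 = 253.

n₁ = 101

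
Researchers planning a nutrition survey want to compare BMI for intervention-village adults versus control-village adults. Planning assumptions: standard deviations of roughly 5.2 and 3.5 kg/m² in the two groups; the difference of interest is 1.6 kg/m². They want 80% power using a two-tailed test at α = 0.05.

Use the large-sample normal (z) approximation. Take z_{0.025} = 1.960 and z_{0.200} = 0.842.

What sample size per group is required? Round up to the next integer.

n = (z_{α/2} + z_β)² · (σ₁² + σ₂²) / δ²
  = (1.960 + 0.842)² · (5.2² + 3.5² = 39.29) / 1.6²
  = 7.8512 · 39.29 / 2.56
  = 120.50
Round up → n = 121 per group.

n = 121 per group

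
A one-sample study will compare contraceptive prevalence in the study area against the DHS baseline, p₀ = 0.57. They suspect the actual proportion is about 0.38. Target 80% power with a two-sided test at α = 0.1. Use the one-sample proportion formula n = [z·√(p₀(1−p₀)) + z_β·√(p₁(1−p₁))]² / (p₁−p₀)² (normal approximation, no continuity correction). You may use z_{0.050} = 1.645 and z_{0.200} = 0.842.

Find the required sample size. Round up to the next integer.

n = 42

n = [z_{α/2}·√(p₀q₀) + z_β·√(p₁q₁)]² / (p₁ − p₀)²
  = [1.645·√(0.57·0.43) + 0.842·√(0.38·0.62)]² / (-0.19)²
  = [1.645·0.4951 + 0.842·0.4854]² / 0.0361
  = [1.2231]² / 0.0361
  = 41.44
Round up → n = 42.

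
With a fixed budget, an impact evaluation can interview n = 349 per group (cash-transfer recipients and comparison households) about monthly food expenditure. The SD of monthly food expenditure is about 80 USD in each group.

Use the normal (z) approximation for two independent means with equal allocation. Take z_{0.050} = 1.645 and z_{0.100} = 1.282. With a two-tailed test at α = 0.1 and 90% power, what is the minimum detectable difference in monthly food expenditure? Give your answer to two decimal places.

δ = (z_{α/2} + z_β) · √((σ₁²+σ₂²)/n)
  = (1.645 + 1.282) · √(12800/349)
  = 2.927 · √36.6762
  = 2.927 · 6.0561
  = 17.7262

Minimum detectable difference ≈ 17.73 USD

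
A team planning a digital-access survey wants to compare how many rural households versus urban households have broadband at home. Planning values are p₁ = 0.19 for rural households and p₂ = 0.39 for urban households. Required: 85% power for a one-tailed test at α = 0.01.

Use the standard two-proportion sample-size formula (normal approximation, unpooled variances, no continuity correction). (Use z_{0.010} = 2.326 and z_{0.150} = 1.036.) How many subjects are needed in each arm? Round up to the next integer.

n = (z_α + z_β)² · [p₁(1−p₁) + p₂(1−p₂)] / (p₁ − p₂)²
  = (2.326 + 1.036)² · (0.19·0.81 + 0.39·0.61) / (-0.20)²
  = (3.362)² · (0.1539 + 0.2379) / 0.0400
  = 11.3030 · 0.3918 / 0.0400
  = 110.71
Round up → n = 111 per group.

n = 111 per group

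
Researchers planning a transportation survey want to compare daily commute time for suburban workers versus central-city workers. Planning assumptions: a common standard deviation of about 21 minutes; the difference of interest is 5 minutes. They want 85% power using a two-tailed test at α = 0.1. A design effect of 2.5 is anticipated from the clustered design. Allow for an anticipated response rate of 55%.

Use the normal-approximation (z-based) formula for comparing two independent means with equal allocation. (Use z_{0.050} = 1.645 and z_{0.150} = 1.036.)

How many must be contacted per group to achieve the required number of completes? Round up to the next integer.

n = 1153 per group

n = (z_{α/2} + z_β)² · (σ₁² + σ₂²) / δ²
  = (1.645 + 1.036)² · (2·21² = 882) / 5²
  = 7.1878 · 882 / 25
  = 253.58
Design effect: 2.5 × 253.58 = 633.96.
Adjust for 55% response: 633.96 / 0.55 = 1152.66.
Round up → n = 1153 per group.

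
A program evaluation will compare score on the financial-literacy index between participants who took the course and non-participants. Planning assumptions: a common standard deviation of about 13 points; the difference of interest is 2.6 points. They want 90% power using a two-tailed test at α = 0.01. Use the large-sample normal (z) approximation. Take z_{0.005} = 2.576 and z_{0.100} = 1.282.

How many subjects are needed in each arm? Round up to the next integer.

n = 745 per group

n = (z_{α/2} + z_β)² · (σ₁² + σ₂²) / δ²
  = (2.576 + 1.282)² · (2·13² = 338) / 2.6²
  = 14.8842 · 338 / 6.76
  = 744.21
Round up → n = 745 per group.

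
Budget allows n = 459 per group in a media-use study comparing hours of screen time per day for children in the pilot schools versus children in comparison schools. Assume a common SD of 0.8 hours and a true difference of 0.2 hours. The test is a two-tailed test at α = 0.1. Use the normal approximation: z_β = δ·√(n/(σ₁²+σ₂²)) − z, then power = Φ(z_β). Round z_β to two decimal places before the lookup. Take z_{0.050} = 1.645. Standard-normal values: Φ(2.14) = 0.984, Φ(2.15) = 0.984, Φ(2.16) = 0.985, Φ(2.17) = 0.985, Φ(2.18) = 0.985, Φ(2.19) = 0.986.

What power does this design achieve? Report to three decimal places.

Power ≈ 0.984

z_β = δ·√(n/(σ₁²+σ₂²)) − z_{α/2}
    = 0.2 · √(459/1.28) − 1.645
    = 0.2 · 18.93657 − 1.645
    = 3.7873 − 1.645 = 2.1423 → 2.14
Power = Φ(2.14) = 0.984.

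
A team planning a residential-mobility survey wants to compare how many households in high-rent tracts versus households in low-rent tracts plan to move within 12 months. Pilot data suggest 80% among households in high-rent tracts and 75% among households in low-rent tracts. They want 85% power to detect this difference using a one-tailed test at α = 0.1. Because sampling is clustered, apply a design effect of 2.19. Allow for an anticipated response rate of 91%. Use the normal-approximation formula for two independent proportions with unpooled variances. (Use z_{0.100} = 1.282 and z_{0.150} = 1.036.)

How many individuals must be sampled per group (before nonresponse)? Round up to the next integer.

n = 1798 per group

n = (z_α + z_β)² · [p₁(1−p₁) + p₂(1−p₂)] / (p₁ − p₂)²
  = (1.282 + 1.036)² · (0.80·0.20 + 0.75·0.25) / (0.05)²
  = (2.318)² · (0.1600 + 0.1875) / 0.0025
  = 5.3731 · 0.3475 / 0.0025
  = 746.86
Design effect: 2.19 × 746.86 = 1635.63.
Adjust for 91% response: 1635.63 / 0.91 = 1797.40.
Round up → n = 1798 per group.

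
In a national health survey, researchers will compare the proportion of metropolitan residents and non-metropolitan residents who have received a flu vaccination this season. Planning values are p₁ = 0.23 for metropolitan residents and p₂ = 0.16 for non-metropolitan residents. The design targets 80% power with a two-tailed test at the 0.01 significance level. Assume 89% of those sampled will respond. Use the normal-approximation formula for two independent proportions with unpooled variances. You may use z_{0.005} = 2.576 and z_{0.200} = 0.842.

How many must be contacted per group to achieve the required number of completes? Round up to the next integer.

n = 835 per group

n = (z_{α/2} + z_β)² · [p₁(1−p₁) + p₂(1−p₂)] / (p₁ − p₂)²
  = (2.576 + 0.842)² · (0.23·0.77 + 0.16·0.84) / (0.07)²
  = (3.418)² · (0.1771 + 0.1344) / 0.0049
  = 11.6827 · 0.3115 / 0.0049
  = 742.69
Adjust for 89% response: 742.69 / 0.89 = 834.48.
Round up → n = 835 per group.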